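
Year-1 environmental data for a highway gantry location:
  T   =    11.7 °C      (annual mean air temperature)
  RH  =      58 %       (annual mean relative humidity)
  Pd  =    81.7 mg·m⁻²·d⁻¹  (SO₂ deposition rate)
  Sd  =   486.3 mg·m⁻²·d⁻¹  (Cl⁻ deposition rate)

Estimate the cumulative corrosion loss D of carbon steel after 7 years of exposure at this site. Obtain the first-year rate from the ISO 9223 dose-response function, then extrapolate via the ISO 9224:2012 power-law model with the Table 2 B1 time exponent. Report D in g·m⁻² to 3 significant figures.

carbon steel: f(T) = -0.054·(T−10) [T>10 °C] = -0.0918
  Pd branch = 1.77·Pd^0.52·e^(0.02·RH+f) = 50.84 μm/a
  Cl⁻ term: 0.102·486.3^0.62·exp(0.033·58+0.04·11.7) = 51.16
  sum: 50.84 + 51.16 → r_corr = 102 μm/a
ISO 9224: D(t) = r_corr · t^b with b = 0.523 (carbon steel, B1)
  D(7) = 102 × 7^0.523 = 102 × 2.767 = 282.2 μm
  Mass loss = 282.2 μm × 7.85 g/cm³ = 2216 g·m⁻²

D(7) = 2.22e+03 g·m⁻²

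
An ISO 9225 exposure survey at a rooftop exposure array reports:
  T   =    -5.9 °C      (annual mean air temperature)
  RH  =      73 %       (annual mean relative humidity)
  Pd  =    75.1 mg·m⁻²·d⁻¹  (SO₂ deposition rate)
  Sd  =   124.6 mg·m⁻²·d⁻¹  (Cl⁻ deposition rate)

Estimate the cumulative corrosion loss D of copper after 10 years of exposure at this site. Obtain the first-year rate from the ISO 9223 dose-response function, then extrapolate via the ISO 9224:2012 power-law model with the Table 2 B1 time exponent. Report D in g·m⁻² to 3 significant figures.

D(10) = 23.1 g·m⁻²

copper: temperature factor f = +0.126·(-15.9) = -2.0034
  sulphur-dioxide contribution → 0.1631 μm/a
  chloride contribution → 0.3911 μm/a
  ⇒ r_corr(copper) = 0.5542 μm/a
ISO 9224: D(t) = r_corr · t^b with b = 0.667 (copper, B1)
  D(10) = 0.5542 × 10^0.667 = 0.5542 × 4.645 = 2.574 μm
  Mass loss = 2.574 μm × 8.96 g/cm³ = 23.06 g·m⁻²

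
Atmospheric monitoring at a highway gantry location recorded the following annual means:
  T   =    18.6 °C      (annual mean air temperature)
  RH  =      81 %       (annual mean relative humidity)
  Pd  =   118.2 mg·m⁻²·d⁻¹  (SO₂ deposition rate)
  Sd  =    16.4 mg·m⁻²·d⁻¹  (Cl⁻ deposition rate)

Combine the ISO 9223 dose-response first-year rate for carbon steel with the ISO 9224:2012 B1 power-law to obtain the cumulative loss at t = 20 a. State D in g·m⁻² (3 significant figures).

carbon steel: T>10 °C ⇒ hinge -0.054·(18.6−10) = -0.4644
  SO₂ term: 1.77·118.2^0.52·exp(0.02·81-0.4644) = 67.24
  Sd branch = 0.102·Sd^0.62·e^(0.033·RH+0.04·T) = 17.61 μm/a
  sum: 67.24 + 17.61 → r_corr = 84.85 μm/a
Power-law: D(20) = r_corr · 20^0.523
  D(20) = 84.85 × 20^0.523 = 84.85 × 4.791 = 406.5 μm
  Mass loss = 406.5 μm × 7.85 g/cm³ = 3191 g·m⁻²

D(20) = 3.19e+03 g·m⁻²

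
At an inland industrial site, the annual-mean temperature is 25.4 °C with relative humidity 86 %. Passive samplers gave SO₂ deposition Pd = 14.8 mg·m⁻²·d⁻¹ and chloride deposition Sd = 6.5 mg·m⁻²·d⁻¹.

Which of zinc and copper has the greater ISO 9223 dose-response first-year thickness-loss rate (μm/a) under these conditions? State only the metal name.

zinc: f(T) = -0.071·(T−10) [T>10 °C] = -1.0934
  SO₂ term: 0.0129·14.8^0.44·exp(0.046·86-1.0934) = 0.7391
  Sd branch = 0.0175·Sd^0.57·e^(0.008·RH+0.085·T) = 0.8767 μm/a
  sum: 0.7391 + 0.8767 → r_corr = 1.616 μm/a
copper: f(T) = -0.080·(T−10) [T>10 °C] = -1.2320
  Pd branch = 0.0053·Pd^0.26·e^(0.059·RH+f) = 0.4979 μm/a
  Cl⁻ term: 0.01025·6.5^0.27·exp(0.036·86+0.049·25.4) = 1.304
  r_corr = 0.4979 + 1.304 = 1.802 μm/a
Ordering by μm/a: copper (1.8) > zinc (1.62)

copper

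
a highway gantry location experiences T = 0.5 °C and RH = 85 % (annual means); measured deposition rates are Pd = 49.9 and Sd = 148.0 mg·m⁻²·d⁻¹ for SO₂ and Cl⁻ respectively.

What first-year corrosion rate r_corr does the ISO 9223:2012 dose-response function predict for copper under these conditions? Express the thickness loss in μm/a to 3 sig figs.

copper: temperature factor f = +0.126·(-9.5) = -1.1970
  sulphur-dioxide contribution → 0.6667 μm/a
  chloride contribution → 0.8635 μm/a
  ⇒ r_corr(copper) = 1.53 μm/a

r_corr = 1.53 μm/a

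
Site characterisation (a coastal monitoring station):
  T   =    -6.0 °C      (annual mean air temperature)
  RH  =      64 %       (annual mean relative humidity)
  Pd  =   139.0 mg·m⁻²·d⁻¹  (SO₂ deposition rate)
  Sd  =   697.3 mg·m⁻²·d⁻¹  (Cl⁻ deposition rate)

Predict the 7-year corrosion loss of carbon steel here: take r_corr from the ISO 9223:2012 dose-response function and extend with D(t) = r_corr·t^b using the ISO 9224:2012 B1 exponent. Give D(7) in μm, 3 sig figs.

D(7) = 127 μm

carbon steel: f(T) = +0.150·(T−10) [T≤10 °C] = -2.4000
  Pd branch = 1.77·Pd^0.52·e^(0.02·RH+f) = 7.515 μm/a
  Sd branch = 0.102·Sd^0.62·e^(0.033·RH+0.04·T) = 38.42 μm/a
  r_corr = 7.515 + 38.42 = 45.93 μm/a
Power-law: D(7) = r_corr · 7^0.523
  D(7) = 45.93 × 7^0.523 = 45.93 × 2.767 = 127.1 μm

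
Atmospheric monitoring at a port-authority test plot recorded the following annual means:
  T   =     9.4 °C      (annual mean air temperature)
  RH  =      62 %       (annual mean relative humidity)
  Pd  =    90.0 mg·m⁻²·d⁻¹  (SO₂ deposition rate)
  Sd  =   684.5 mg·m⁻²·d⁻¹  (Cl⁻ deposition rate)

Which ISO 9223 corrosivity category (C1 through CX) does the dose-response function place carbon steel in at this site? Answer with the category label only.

C5

carbon steel: T≤10 °C ⇒ hinge +0.150·(9.4−10) = -0.0900
  sulphur-dioxide contribution → 58.03 μm/a
  chloride contribution → 65.83 μm/a
  ⇒ r_corr(carbon steel) = 123.9 μm/a
ISO 9223 Table 2 (carbon steel): 80 < 124 ≤ 200 μm/a ⇒ C5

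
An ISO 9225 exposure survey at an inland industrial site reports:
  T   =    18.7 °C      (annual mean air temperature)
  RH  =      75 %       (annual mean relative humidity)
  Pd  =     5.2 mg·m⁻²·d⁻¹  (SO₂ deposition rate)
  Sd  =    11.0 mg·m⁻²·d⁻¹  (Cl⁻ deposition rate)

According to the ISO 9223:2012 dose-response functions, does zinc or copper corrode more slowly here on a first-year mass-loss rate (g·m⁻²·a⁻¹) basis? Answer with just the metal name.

zinc: T>10 °C ⇒ hinge -0.071·(18.7−10) = -0.6177
  SO₂ term: 0.0129·5.2^0.44·exp(0.046·75-0.6177) = 0.4526
  Sd branch = 0.0175·Sd^0.57·e^(0.008·RH+0.085·T) = 0.6131 μm/a
  r_corr = 0.4526 + 0.6131 = 1.066 μm/a
  mass loss = 1.066 μm/a × 7.14 g/cm³ = 7.609 g·m⁻²·a⁻¹
copper: T>10 °C ⇒ hinge -0.080·(18.7−10) = -0.6960
  Pd branch = 0.0053·Pd^0.26·e^(0.059·RH+f) = 0.3388 μm/a
  Sd branch = 0.01025·Sd^0.27·e^(0.036·RH+0.049·T) = 0.7285 μm/a
  sum: 0.3388 + 0.7285 → r_corr = 1.067 μm/a
  mass loss = 1.067 μm/a × 8.96 g/cm³ = 9.563 g·m⁻²·a⁻¹
Ordering by g·m⁻²·a⁻¹: copper (9.56) > zinc (7.61)

zinc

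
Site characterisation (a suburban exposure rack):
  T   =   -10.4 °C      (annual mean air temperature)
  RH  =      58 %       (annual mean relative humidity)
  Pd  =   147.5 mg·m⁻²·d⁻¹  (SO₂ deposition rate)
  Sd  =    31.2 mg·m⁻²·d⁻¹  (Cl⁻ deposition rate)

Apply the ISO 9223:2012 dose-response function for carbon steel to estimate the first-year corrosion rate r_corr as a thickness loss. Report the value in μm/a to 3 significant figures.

carbon steel: temperature factor f = +0.150·(-20.4) = -3.0600
  SO₂ term: 1.77·147.5^0.52·exp(0.02·58-3.0600) = 3.553
  Sd branch = 0.102·Sd^0.62·e^(0.033·RH+0.04·T) = 3.851 μm/a
  sum: 3.553 + 3.851 → r_corr = 7.404 μm/a

r_corr = 7.40 μm/a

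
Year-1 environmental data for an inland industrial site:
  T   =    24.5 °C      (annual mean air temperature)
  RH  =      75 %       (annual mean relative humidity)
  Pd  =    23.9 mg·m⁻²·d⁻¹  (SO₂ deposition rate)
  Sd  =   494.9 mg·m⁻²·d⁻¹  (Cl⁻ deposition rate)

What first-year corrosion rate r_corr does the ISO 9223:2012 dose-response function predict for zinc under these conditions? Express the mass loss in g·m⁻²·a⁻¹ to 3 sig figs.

r_corr = 66.9 g·m⁻²·a⁻¹

zinc: T>10 °C ⇒ hinge -0.071·(24.5−10) = -1.0295
  SO₂ term: 0.0129·23.9^0.44·exp(0.046·75-1.0295) = 0.5865
  Cl⁻ term: 0.0175·494.9^0.57·exp(0.008·75+0.085·24.5) = 8.788
  sum: 0.5865 + 8.788 → r_corr = 9.375 μm/a
Convert to mass loss: 9.375 μm/a × 7.14 g/cm³ = 66.94 g·m⁻²·a⁻¹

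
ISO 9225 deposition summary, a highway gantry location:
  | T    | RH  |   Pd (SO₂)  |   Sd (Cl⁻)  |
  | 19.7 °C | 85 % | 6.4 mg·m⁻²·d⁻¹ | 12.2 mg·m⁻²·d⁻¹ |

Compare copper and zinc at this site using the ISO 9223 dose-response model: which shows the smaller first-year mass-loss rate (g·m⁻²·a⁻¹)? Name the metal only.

copper: temperature factor f = -0.080·(9.7) = -0.7760
  SO₂ term: 0.0053·6.4^0.26·exp(0.059·85-0.7760) = 0.5955
  Cl⁻ term: 0.01025·12.2^0.27·exp(0.036·85+0.049·19.7) = 1.128
  sum: 0.5955 + 1.128 → r_corr = 1.723 μm/a
  mass loss = 1.723 μm/a × 8.96 g/cm³ = 15.44 g·m⁻²·a⁻¹
zinc: f(T) = -0.071·(T−10) [T>10 °C] = -0.6887
  SO₂ term: 0.0129·6.4^0.44·exp(0.046·85-0.6887) = 0.7316
  Sd branch = 0.0175·Sd^0.57·e^(0.008·RH+0.085·T) = 0.767 μm/a
  r_corr = 0.7316 + 0.767 = 1.499 μm/a
  mass loss = 1.499 μm/a × 7.14 g/cm³ = 10.7 g·m⁻²·a⁻¹
Ordering by g·m⁻²·a⁻¹: copper (15.4) > zinc (10.7)

zinc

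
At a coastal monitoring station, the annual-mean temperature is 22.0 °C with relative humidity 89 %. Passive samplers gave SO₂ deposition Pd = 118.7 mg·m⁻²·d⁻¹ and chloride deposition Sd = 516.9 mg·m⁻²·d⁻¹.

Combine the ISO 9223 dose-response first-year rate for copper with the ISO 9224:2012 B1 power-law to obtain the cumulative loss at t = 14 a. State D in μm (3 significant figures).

D(14) = 31.1 μm

copper: T>10 °C ⇒ hinge -0.080·(22.0−10) = -0.9600
  SO₂ term: 0.0053·118.7^0.26·exp(0.059·89-0.9600) = 1.34
  Sd branch = 0.01025·Sd^0.27·e^(0.036·RH+0.049·T) = 4.009 μm/a
  r_corr = 1.34 + 4.009 = 5.349 μm/a
ISO 9224: D(t) = r_corr · t^b with b = 0.667 (copper, B1)
  D(14) = 5.349 × 14^0.667 = 5.349 × 5.814 = 31.1 μm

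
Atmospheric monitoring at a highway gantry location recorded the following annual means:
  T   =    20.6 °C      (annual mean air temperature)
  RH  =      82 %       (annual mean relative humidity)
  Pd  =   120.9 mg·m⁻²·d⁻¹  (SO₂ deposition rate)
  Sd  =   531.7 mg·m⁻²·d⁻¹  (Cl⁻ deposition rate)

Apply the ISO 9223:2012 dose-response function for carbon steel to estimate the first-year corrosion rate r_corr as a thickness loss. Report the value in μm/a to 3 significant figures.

r_corr = 233 μm/a

carbon steel: temperature factor f = -0.054·(10.6) = -0.5724
  SO₂ term: 1.77·120.9^0.52·exp(0.02·82-0.5724) = 62.3
  Sd branch = 0.102·Sd^0.62·e^(0.033·RH+0.04·T) = 170.4 μm/a
  sum: 62.3 + 170.4 → r_corr = 232.7 μm/a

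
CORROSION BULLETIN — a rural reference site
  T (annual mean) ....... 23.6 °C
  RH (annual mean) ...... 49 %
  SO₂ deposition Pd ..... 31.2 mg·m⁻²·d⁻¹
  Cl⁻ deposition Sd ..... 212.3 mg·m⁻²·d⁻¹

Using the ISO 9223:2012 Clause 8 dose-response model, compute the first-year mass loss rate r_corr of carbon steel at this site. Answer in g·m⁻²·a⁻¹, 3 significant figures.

carbon steel: temperature factor f = -0.054·(13.6) = -0.7344
  sulphur-dioxide contribution → 13.54 μm/a
  chloride contribution → 36.6 μm/a
  total first-year rate 50.14 μm/a
Convert to mass loss: 50.14 μm/a × 7.85 g/cm³ = 393.6 g·m⁻²·a⁻¹

r_corr = 394 g·m⁻²·a⁻¹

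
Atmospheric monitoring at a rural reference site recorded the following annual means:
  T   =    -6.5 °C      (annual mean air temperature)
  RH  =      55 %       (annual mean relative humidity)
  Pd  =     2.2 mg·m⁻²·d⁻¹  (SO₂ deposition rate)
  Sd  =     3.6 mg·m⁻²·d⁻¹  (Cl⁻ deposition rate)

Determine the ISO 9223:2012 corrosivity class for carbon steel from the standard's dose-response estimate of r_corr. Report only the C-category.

carbon steel: temperature factor f = +0.150·(-16.5) = -2.4750
  Pd branch = 1.77·Pd^0.52·e^(0.02·RH+f) = 0.6743 μm/a
  Cl⁻ term: 0.102·3.6^0.62·exp(0.033·55+0.04·-6.5) = 1.069
  sum: 0.6743 + 1.069 → r_corr = 1.743 μm/a
1.74 μm/a falls in (1.3, 25] for carbon steel → category C2

C2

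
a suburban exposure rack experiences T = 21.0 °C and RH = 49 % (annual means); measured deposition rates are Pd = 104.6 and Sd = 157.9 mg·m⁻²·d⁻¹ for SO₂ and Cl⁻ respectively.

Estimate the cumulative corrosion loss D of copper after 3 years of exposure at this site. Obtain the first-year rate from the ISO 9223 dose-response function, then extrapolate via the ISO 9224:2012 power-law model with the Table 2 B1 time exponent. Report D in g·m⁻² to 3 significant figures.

copper: temperature factor f = -0.080·(11.0) = -0.8800
  sulphur-dioxide contribution → 0.1327 μm/a
  chloride contribution → 0.6566 μm/a
  total first-year rate 0.7892 μm/a
Power-law: D(3) = r_corr · 3^0.667
  D(3) = 0.7892 × 3^0.667 = 0.7892 × 2.081 = 1.642 μm
  Mass loss = 1.642 μm × 8.96 g/cm³ = 14.71 g·m⁻²

D(3) = 14.7 g·m⁻²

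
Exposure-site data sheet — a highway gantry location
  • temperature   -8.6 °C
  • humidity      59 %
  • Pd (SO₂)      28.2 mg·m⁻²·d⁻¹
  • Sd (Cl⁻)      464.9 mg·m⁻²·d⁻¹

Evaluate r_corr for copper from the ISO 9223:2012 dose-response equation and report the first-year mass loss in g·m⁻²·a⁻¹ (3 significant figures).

copper: temperature factor f = +0.126·(-18.6) = -2.3436
  Pd branch = 0.0053·Pd^0.26·e^(0.059·RH+f) = 0.03938 μm/a
  Sd branch = 0.01025·Sd^0.27·e^(0.036·RH+0.049·T) = 0.2954 μm/a
  sum: 0.03938 + 0.2954 → r_corr = 0.3347 μm/a
Convert to mass loss: 0.3347 μm/a × 8.96 g/cm³ = 2.999 g·m⁻²·a⁻¹

r_corr = 3.00 g·m⁻²·a⁻¹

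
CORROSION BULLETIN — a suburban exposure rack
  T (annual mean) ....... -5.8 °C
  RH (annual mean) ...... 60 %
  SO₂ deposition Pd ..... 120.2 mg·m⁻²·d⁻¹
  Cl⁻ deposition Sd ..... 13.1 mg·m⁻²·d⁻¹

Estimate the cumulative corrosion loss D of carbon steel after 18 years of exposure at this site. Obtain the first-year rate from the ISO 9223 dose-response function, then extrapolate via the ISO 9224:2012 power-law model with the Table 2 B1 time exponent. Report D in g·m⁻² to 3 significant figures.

carbon steel: T≤10 °C ⇒ hinge +0.150·(-5.8−10) = -2.3700
  SO₂ term: 1.77·120.2^0.52·exp(0.02·60-2.3700) = 6.628
  Cl⁻ term: 0.102·13.1^0.62·exp(0.033·60+0.04·-5.8) = 2.887
  sum: 6.628 + 2.887 → r_corr = 9.515 μm/a
Power-law: D(18) = r_corr · 18^0.523
  D(18) = 9.515 × 18^0.523 = 9.515 × 4.534 = 43.14 μm
  Mass loss = 43.14 μm × 7.85 g/cm³ = 338.7 g·m⁻²

D(18) = 339 g·m⁻²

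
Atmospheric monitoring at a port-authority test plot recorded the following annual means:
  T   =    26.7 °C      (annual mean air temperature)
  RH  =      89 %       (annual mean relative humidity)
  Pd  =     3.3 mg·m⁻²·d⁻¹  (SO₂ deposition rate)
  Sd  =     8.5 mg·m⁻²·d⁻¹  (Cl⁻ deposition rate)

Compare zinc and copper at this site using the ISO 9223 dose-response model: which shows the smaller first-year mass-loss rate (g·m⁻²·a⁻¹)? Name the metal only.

zinc: f(T) = -0.071·(T−10) [T>10 °C] = -1.1857
  Pd branch = 0.0129·Pd^0.44·e^(0.046·RH+f) = 0.3998 μm/a
  Cl⁻ term: 0.0175·8.5^0.57·exp(0.008·89+0.085·26.7) = 1.169
  sum: 0.3998 + 1.169 → r_corr = 1.568 μm/a
  mass loss = 1.568 μm/a × 7.14 g/cm³ = 11.2 g·m⁻²·a⁻¹
copper: f(T) = -0.080·(T−10) [T>10 °C] = -1.3360
  Pd branch = 0.0053·Pd^0.26·e^(0.059·RH+f) = 0.3625 μm/a
  Cl⁻ term: 0.01025·8.5^0.27·exp(0.036·89+0.049·26.7) = 1.665
  sum: 0.3625 + 1.665 → r_corr = 2.027 μm/a
  mass loss = 2.027 μm/a × 8.96 g/cm³ = 18.16 g·m⁻²·a⁻¹
Ordering by g·m⁻²·a⁻¹: copper (18.2) > zinc (11.2)

zinc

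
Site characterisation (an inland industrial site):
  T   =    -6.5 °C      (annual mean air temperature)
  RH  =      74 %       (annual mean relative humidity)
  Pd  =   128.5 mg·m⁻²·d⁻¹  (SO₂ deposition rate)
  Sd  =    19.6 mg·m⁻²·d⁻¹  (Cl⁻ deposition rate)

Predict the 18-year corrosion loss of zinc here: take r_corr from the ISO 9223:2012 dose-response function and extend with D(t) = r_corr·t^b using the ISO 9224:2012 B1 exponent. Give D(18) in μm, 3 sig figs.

D(18) = 19.5 μm

zinc: T≤10 °C ⇒ hinge +0.038·(-6.5−10) = -0.6270
  SO₂ term: 0.0129·128.5^0.44·exp(0.046·74-0.6270) = 1.756
  Cl⁻ term: 0.0175·19.6^0.57·exp(0.008·74+0.085·-6.5) = 0.09926
  r_corr = 1.756 + 0.09926 = 1.855 μm/a
Long-term exponent b (ISO 9224 Table 2, B1) = 0.813
  D(18) = 1.855 × 18^0.813 = 1.855 × 10.48 = 19.45 μm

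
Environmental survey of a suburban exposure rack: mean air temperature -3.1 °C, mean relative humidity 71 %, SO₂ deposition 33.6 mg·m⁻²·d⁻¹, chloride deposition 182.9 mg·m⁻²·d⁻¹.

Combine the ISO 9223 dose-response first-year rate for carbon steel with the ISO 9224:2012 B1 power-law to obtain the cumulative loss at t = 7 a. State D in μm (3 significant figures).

carbon steel: T≤10 °C ⇒ hinge +0.150·(-3.1−10) = -1.9650
  Pd branch = 1.77·Pd^0.52·e^(0.02·RH+f) = 6.382 μm/a
  Cl⁻ term: 0.102·182.9^0.62·exp(0.033·71+0.04·-3.1) = 23.71
  sum: 6.382 + 23.71 → r_corr = 30.09 μm/a
Long-term exponent b (ISO 9224 Table 2, B1) = 0.523
  D(7) = 30.09 × 7^0.523 = 30.09 × 2.767 = 83.25 μm

D(7) = 83.3 μm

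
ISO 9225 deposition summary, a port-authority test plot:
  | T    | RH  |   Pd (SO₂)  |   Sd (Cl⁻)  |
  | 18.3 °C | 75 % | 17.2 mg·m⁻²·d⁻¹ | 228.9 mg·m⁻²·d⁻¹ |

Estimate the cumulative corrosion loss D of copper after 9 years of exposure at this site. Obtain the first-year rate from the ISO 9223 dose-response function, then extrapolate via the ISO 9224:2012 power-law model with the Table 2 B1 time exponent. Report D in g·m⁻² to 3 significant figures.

copper: f(T) = -0.080·(T−10) [T>10 °C] = -0.6640
  Pd branch = 0.0053·Pd^0.26·e^(0.059·RH+f) = 0.4774 μm/a
  Sd branch = 0.01025·Sd^0.27·e^(0.036·RH+0.049·T) = 1.621 μm/a
  r_corr = 0.4774 + 1.621 = 2.099 μm/a
ISO 9224: D(t) = r_corr · t^b with b = 0.667 (copper, B1)
  D(9) = 2.099 × 9^0.667 = 2.099 × 4.33 = 9.087 μm
  Mass loss = 9.087 μm × 8.96 g/cm³ = 81.42 g·m⁻²

D(9) = 81.4 g·m⁻²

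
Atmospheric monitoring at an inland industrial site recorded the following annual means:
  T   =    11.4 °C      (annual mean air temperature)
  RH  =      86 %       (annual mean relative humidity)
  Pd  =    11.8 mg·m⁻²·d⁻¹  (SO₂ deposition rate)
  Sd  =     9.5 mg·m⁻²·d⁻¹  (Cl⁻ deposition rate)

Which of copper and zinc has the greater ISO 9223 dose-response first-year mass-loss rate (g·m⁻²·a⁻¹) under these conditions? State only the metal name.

copper: temperature factor f = -0.080·(1.4) = -0.1120
  sulphur-dioxide contribution → 1.439 μm/a
  chloride contribution → 0.7276 μm/a
  total first-year rate 2.166 μm/a
  mass loss = 2.166 μm/a × 8.96 g/cm³ = 19.41 g·m⁻²·a⁻¹
zinc: T>10 °C ⇒ hinge -0.071·(11.4−10) = -0.0994
  sulphur-dioxide contribution → 1.808 μm/a
  chloride contribution → 0.3311 μm/a
  total first-year rate 2.139 μm/a
  mass loss = 2.139 μm/a × 7.14 g/cm³ = 15.27 g·m⁻²·a⁻¹
Ordering by g·m⁻²·a⁻¹: copper (19.4) > zinc (15.3)

copper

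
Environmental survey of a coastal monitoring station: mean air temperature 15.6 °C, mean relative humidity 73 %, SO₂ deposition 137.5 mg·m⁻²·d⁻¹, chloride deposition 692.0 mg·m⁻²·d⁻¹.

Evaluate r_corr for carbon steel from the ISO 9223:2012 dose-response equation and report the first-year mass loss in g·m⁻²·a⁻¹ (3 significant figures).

r_corr = 1.53e+03 g·m⁻²·a⁻¹

carbon steel: T>10 °C ⇒ hinge -0.054·(15.6−10) = -0.3024
  SO₂ term: 1.77·137.5^0.52·exp(0.02·73-0.3024) = 72.88
  Cl⁻ term: 0.102·692.0^0.62·exp(0.033·73+0.04·15.6) = 122.1
  r_corr = 72.88 + 122.1 = 195 μm/a
Convert to mass loss: 195 μm/a × 7.85 g/cm³ = 1531 g·m⁻²·a⁻¹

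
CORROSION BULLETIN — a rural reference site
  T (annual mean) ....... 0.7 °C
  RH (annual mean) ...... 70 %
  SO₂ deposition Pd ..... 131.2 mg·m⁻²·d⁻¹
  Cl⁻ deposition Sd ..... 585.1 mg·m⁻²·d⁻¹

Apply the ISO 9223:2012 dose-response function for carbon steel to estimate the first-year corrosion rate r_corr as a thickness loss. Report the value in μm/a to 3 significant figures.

carbon steel: temperature factor f = +0.150·(-9.3) = -1.3950
  sulphur-dioxide contribution → 22.46 μm/a
  chloride contribution → 54.91 μm/a
  ⇒ r_corr(carbon steel) = 77.37 μm/a

r_corr = 77.4 μm/a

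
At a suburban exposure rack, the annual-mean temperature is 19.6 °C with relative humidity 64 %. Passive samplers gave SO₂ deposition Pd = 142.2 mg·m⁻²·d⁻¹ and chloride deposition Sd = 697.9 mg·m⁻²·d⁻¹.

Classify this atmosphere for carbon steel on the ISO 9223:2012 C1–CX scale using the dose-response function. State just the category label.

carbon steel: temperature factor f = -0.054·(9.6) = -0.5184
  SO₂ term: 1.77·142.2^0.52·exp(0.02·64-0.5184) = 49.92
  Sd branch = 0.102·Sd^0.62·e^(0.033·RH+0.04·T) = 107 μm/a
  sum: 49.92 + 107 → r_corr = 156.9 μm/a
Category bounds: 80…200 μm/a bracket r_corr ⇒ C5

C5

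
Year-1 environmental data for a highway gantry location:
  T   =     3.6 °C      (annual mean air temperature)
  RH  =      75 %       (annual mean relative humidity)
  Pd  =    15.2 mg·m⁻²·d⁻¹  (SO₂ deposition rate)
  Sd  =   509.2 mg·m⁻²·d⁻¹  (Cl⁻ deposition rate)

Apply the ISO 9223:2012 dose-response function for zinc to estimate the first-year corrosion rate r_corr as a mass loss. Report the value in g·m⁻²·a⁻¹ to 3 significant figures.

zinc: T≤10 °C ⇒ hinge +0.038·(3.6−10) = -0.2432
  Pd branch = 0.0129·Pd^0.44·e^(0.046·RH+f) = 1.055 μm/a
  Cl⁻ term: 0.0175·509.2^0.57·exp(0.008·75+0.085·3.6) = 1.512
  sum: 1.055 + 1.512 → r_corr = 2.567 μm/a
Convert to mass loss: 2.567 μm/a × 7.14 g/cm³ = 18.33 g·m⁻²·a⁻¹

r_corr = 18.3 g·m⁻²·a⁻¹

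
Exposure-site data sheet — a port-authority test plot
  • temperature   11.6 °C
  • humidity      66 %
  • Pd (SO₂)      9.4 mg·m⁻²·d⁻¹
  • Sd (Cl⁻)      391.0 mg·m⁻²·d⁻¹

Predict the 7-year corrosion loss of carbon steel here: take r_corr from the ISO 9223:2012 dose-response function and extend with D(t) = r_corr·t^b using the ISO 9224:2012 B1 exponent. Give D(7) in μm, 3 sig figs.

D(7) = 214 μm

carbon steel: T>10 °C ⇒ hinge -0.054·(11.6−10) = -0.0864
  SO₂ term: 1.77·9.4^0.52·exp(0.02·66-0.0864) = 19.49
  Sd branch = 0.102·Sd^0.62·e^(0.033·RH+0.04·T) = 57.96 μm/a
  r_corr = 19.49 + 57.96 = 77.45 μm/a
Long-term exponent b (ISO 9224 Table 2, B1) = 0.523
  D(7) = 77.45 × 7^0.523 = 77.45 × 2.767 = 214.3 μm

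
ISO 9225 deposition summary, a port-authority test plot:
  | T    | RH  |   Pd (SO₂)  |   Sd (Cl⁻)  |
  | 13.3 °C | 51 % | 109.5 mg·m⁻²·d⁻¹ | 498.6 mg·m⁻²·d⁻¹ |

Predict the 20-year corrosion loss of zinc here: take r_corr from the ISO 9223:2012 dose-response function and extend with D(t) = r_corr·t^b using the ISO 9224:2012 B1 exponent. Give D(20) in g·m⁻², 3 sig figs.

zinc: f(T) = -0.071·(T−10) [T>10 °C] = -0.2343
  Pd branch = 0.0129·Pd^0.44·e^(0.046·RH+f) = 0.8415 μm/a
  Sd branch = 0.0175·Sd^0.57·e^(0.008·RH+0.085·T) = 2.811 μm/a
  sum: 0.8415 + 2.811 → r_corr = 3.653 μm/a
ISO 9224: D(t) = r_corr · t^b with b = 0.813 (zinc, B1)
  D(20) = 3.653 × 20^0.813 = 3.653 × 11.42 = 41.72 μm
  Mass loss = 41.72 μm × 7.14 g/cm³ = 297.9 g·m⁻²

D(20) = 298 g·m⁻²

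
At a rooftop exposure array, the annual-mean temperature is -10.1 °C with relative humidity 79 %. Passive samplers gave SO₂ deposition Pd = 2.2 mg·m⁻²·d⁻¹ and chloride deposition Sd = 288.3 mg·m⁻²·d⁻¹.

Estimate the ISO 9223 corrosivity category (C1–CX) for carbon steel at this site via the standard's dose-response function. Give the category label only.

carbon steel: f(T) = +0.150·(T−10) [T≤10 °C] = -3.0150
  Pd branch = 1.77·Pd^0.52·e^(0.02·RH+f) = 0.6351 μm/a
  Cl⁻ term: 0.102·288.3^0.62·exp(0.033·79+0.04·-10.1) = 30.94
  sum: 0.6351 + 30.94 → r_corr = 31.57 μm/a
Category bounds: 25…50 μm/a bracket r_corr ⇒ C3

C3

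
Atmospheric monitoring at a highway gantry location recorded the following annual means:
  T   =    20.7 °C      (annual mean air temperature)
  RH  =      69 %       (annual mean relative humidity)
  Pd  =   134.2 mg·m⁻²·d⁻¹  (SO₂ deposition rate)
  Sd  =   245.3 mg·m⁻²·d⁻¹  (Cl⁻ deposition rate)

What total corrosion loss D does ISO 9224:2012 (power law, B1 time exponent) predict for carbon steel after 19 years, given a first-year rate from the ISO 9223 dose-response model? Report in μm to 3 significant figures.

carbon steel: f(T) = -0.054·(T−10) [T>10 °C] = -0.5778
  SO₂ term: 1.77·134.2^0.52·exp(0.02·69-0.5778) = 50.44
  Cl⁻ term: 0.102·245.3^0.62·exp(0.033·69+0.04·20.7) = 68.98
  r_corr = 50.44 + 68.98 = 119.4 μm/a
ISO 9224: D(t) = r_corr · t^b with b = 0.523 (carbon steel, B1)
  D(19) = 119.4 × 19^0.523 = 119.4 × 4.664 = 557 μm

D(19) = 557 μm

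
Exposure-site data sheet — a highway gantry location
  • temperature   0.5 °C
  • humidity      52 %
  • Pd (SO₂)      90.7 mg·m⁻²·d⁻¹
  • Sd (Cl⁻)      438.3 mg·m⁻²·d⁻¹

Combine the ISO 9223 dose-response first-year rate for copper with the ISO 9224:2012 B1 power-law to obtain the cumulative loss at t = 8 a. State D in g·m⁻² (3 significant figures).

D(8) = 16.6 g·m⁻²

copper: T≤10 °C ⇒ hinge +0.126·(0.5−10) = -1.1970
  Pd branch = 0.0053·Pd^0.26·e^(0.059·RH+f) = 0.1111 μm/a
  Sd branch = 0.01025·Sd^0.27·e^(0.036·RH+0.049·T) = 0.3529 μm/a
  r_corr = 0.1111 + 0.3529 = 0.464 μm/a
Power-law: D(8) = r_corr · 8^0.667
  D(8) = 0.464 × 8^0.667 = 0.464 × 4.003 = 1.857 μm
  Mass loss = 1.857 μm × 8.96 g/cm³ = 16.64 g·m⁻²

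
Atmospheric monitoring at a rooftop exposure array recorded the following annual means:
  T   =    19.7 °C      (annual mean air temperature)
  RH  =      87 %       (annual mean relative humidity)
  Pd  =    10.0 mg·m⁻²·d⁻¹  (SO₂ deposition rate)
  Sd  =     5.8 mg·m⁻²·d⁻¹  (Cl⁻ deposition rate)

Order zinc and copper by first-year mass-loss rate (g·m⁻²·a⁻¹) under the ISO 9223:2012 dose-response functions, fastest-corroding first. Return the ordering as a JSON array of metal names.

zinc: temperature factor f = -0.071·(9.7) = -0.6887
  SO₂ term: 0.0129·10.0^0.44·exp(0.046·87-0.6887) = 0.9762
  Cl⁻ term: 0.0175·5.8^0.57·exp(0.008·87+0.085·19.7) = 0.5101
  sum: 0.9762 + 0.5101 → r_corr = 1.486 μm/a
  mass loss = 1.486 μm/a × 7.14 g/cm³ = 10.61 g·m⁻²·a⁻¹
copper: T>10 °C ⇒ hinge -0.080·(19.7−10) = -0.7760
  Pd branch = 0.0053·Pd^0.26·e^(0.059·RH+f) = 0.7525 μm/a
  Sd branch = 0.01025·Sd^0.27·e^(0.036·RH+0.049·T) = 0.9915 μm/a
  sum: 0.7525 + 0.9915 → r_corr = 1.744 μm/a
  mass loss = 1.744 μm/a × 8.96 g/cm³ = 15.63 g·m⁻²·a⁻¹
Ordering by g·m⁻²·a⁻¹: copper (15.6) > zinc (10.6)

["copper", "zinc"]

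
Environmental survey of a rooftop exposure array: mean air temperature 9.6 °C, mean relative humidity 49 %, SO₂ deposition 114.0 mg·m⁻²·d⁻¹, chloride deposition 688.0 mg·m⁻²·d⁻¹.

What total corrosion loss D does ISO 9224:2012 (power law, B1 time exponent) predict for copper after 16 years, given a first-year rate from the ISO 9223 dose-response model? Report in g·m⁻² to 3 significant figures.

copper: f(T) = +0.126·(T−10) [T≤10 °C] = -0.0504
  Pd branch = 0.0053·Pd^0.26·e^(0.059·RH+f) = 0.311 μm/a
  Sd branch = 0.01025·Sd^0.27·e^(0.036·RH+0.049·T) = 0.5588 μm/a
  r_corr = 0.311 + 0.5588 = 0.8698 μm/a
Long-term exponent b (ISO 9224 Table 2, B1) = 0.667
  D(16) = 0.8698 × 16^0.667 = 0.8698 × 6.355 = 5.528 μm
  Mass loss = 5.528 μm × 8.96 g/cm³ = 49.53 g·m⁻²

D(16) = 49.5 g·m⁻²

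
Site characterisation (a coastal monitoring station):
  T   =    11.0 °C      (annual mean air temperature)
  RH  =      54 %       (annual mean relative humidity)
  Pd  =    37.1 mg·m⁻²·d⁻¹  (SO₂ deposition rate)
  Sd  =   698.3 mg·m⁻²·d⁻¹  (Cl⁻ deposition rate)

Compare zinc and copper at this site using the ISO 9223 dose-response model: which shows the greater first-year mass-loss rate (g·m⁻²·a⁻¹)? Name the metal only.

zinc

zinc: f(T) = -0.071·(T−10) [T>10 °C] = -0.0710
  sulphur-dioxide contribution → 0.7064 μm/a
  chloride contribution → 2.87 μm/a
  ⇒ r_corr(zinc) = 3.576 μm/a
  mass loss = 3.576 μm/a × 7.14 g/cm³ = 25.53 g·m⁻²·a⁻¹
copper: f(T) = -0.080·(T−10) [T>10 °C] = -0.0800
  sulphur-dioxide contribution → 0.3029 μm/a
  chloride contribution → 0.7194 μm/a
  ⇒ r_corr(copper) = 1.022 μm/a
  mass loss = 1.022 μm/a × 8.96 g/cm³ = 9.159 g·m⁻²·a⁻¹
Ordering by g·m⁻²·a⁻¹: zinc (25.5) > copper (9.16)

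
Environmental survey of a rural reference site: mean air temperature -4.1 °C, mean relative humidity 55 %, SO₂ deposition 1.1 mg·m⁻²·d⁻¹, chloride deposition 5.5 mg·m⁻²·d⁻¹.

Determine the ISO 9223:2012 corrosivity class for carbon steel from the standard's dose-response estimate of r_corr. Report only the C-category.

C2

carbon steel: T≤10 °C ⇒ hinge +0.150·(-4.1−10) = -2.1150
  sulphur-dioxide contribution → 0.674 μm/a
  chloride contribution → 1.53 μm/a
  ⇒ r_corr(carbon steel) = 2.204 μm/a
Category bounds: 1.3…25 μm/a bracket r_corr ⇒ C2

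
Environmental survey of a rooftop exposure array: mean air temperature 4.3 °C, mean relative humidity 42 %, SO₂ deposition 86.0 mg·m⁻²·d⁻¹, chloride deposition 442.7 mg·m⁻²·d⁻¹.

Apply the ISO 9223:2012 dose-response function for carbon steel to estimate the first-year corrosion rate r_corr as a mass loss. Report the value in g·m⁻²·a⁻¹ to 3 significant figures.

r_corr = 305 g·m⁻²·a⁻¹

carbon steel: T≤10 °C ⇒ hinge +0.150·(4.3−10) = -0.8550
  SO₂ term: 1.77·86.0^0.52·exp(0.02·42-0.8550) = 17.68
  Sd branch = 0.102·Sd^0.62·e^(0.033·RH+0.04·T) = 21.17 μm/a
  sum: 17.68 + 21.17 → r_corr = 38.85 μm/a
Convert to mass loss: 38.85 μm/a × 7.85 g/cm³ = 305 g·m⁻²·a⁻¹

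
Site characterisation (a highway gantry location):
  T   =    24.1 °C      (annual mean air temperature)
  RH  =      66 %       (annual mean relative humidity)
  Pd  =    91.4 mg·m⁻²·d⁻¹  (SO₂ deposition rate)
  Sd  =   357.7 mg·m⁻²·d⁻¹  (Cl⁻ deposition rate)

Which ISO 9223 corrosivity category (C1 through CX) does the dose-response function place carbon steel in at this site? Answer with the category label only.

C5

carbon steel: f(T) = -0.054·(T−10) [T>10 °C] = -0.7614
  SO₂ term: 1.77·91.4^0.52·exp(0.02·66-0.7614) = 32.38
  Sd branch = 0.102·Sd^0.62·e^(0.033·RH+0.04·T) = 90.43 μm/a
  r_corr = 32.38 + 90.43 = 122.8 μm/a
ISO 9223 Table 2 (carbon steel): 80 < 123 ≤ 200 μm/a ⇒ C5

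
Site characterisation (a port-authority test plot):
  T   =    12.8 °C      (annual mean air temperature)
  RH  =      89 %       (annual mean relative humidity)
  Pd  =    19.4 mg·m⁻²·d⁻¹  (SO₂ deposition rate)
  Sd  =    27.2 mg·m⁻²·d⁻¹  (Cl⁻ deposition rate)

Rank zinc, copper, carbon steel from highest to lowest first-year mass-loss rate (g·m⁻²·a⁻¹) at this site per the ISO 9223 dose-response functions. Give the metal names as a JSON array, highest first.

zinc: f(T) = -0.071·(T−10) [T>10 °C] = -0.1988
  sulphur-dioxide contribution → 2.338 μm/a
  chloride contribution → 0.6958 μm/a
  total first-year rate 3.034 μm/a
  mass loss = 3.034 μm/a × 7.14 g/cm³ = 21.66 g·m⁻²·a⁻¹
copper: temperature factor f = -0.080·(2.8) = -0.2240
  sulphur-dioxide contribution → 1.747 μm/a
  chloride contribution → 1.153 μm/a
  total first-year rate 2.9 μm/a
  mass loss = 2.9 μm/a × 8.96 g/cm³ = 25.99 g·m⁻²·a⁻¹
carbon steel: f(T) = -0.054·(T−10) [T>10 °C] = -0.1512
  sulphur-dioxide contribution → 42.17 μm/a
  chloride contribution → 24.88 μm/a
  total first-year rate 67.05 μm/a
  mass loss = 67.05 μm/a × 7.85 g/cm³ = 526.4 g·m⁻²·a⁻¹
Ordering by g·m⁻²·a⁻¹: carbon steel (526) > copper (26) > zinc (21.7)

["carbon steel", "copper", "zinc"]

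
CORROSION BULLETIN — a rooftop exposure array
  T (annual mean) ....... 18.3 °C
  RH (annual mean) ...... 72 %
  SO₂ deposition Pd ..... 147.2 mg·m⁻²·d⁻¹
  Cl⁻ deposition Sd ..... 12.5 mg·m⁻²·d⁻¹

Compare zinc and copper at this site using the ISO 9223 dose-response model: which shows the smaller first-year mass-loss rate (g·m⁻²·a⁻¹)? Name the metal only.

copper

zinc: temperature factor f = -0.071·(8.3) = -0.5893
  sulphur-dioxide contribution → 1.766 μm/a
  chloride contribution → 0.6223 μm/a
  ⇒ r_corr(zinc) = 2.388 μm/a
  mass loss = 2.388 μm/a × 7.14 g/cm³ = 17.05 g·m⁻²·a⁻¹
copper: temperature factor f = -0.080·(8.3) = -0.6640
  sulphur-dioxide contribution → 0.6989 μm/a
  chloride contribution → 0.6638 μm/a
  ⇒ r_corr(copper) = 1.363 μm/a
  mass loss = 1.363 μm/a × 8.96 g/cm³ = 12.21 g·m⁻²·a⁻¹
Ordering by g·m⁻²·a⁻¹: zinc (17.1) > copper (12.2)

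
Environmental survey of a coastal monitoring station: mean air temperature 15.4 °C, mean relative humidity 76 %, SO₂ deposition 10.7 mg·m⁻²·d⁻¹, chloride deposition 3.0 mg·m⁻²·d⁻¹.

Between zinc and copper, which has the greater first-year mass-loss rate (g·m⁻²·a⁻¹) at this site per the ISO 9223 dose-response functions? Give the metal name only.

copper

zinc: temperature factor f = -0.071·(5.4) = -0.3834
  sulphur-dioxide contribution → 0.8228 μm/a
  chloride contribution → 0.2226 μm/a
  ⇒ r_corr(zinc) = 1.045 μm/a
  mass loss = 1.045 μm/a × 7.14 g/cm³ = 7.464 g·m⁻²·a⁻¹
copper: f(T) = -0.080·(T−10) [T>10 °C] = -0.4320
  sulphur-dioxide contribution → 0.5645 μm/a
  chloride contribution → 0.4524 μm/a
  ⇒ r_corr(copper) = 1.017 μm/a
  mass loss = 1.017 μm/a × 8.96 g/cm³ = 9.111 g·m⁻²·a⁻¹
Ordering by g·m⁻²·a⁻¹: copper (9.11) > zinc (7.46)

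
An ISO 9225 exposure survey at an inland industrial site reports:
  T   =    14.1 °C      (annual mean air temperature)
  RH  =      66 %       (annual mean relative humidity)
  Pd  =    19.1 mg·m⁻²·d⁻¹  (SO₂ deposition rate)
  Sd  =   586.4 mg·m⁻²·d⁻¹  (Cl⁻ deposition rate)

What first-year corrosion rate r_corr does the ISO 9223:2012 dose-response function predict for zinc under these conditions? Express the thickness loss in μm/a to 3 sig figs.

r_corr = 4.46 μm/a

zinc: f(T) = -0.071·(T−10) [T>10 °C] = -0.2911
  SO₂ term: 0.0129·19.1^0.44·exp(0.046·66-0.2911) = 0.7351
  Cl⁻ term: 0.0175·586.4^0.57·exp(0.008·66+0.085·14.1) = 3.722
  sum: 0.7351 + 3.722 → r_corr = 4.457 μm/a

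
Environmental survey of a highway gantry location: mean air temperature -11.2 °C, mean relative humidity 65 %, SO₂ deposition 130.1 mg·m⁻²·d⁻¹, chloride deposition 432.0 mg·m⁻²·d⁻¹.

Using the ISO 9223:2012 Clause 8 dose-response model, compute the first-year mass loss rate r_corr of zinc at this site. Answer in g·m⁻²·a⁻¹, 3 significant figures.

r_corr = 9.55 g·m⁻²·a⁻¹

zinc: f(T) = +0.038·(T−10) [T≤10 °C] = -0.8056
  SO₂ term: 0.0129·130.1^0.44·exp(0.046·65-0.8056) = 0.9762
  Sd branch = 0.0175·Sd^0.57·e^(0.008·RH+0.085·T) = 0.3611 μm/a
  r_corr = 0.9762 + 0.3611 = 1.337 μm/a
Convert to mass loss: 1.337 μm/a × 7.14 g/cm³ = 9.549 g·m⁻²·a⁻¹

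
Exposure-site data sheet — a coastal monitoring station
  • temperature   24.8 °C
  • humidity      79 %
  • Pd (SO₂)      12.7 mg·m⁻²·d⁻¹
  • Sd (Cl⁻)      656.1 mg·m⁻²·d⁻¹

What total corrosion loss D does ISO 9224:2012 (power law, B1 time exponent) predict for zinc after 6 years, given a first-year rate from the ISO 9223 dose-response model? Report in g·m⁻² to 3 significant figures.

zinc: f(T) = -0.071·(T−10) [T>10 °C] = -1.0508
  Pd branch = 0.0129·Pd^0.44·e^(0.046·RH+f) = 0.5226 μm/a
  Cl⁻ term: 0.0175·656.1^0.57·exp(0.008·79+0.085·24.8) = 10.93
  sum: 0.5226 + 10.93 → r_corr = 11.45 μm/a
Long-term exponent b (ISO 9224 Table 2, B1) = 0.813
  D(6) = 11.45 × 6^0.813 = 11.45 × 4.292 = 49.16 μm
  Mass loss = 49.16 μm × 7.14 g/cm³ = 351 g·m⁻²

D(6) = 351 g·m⁻²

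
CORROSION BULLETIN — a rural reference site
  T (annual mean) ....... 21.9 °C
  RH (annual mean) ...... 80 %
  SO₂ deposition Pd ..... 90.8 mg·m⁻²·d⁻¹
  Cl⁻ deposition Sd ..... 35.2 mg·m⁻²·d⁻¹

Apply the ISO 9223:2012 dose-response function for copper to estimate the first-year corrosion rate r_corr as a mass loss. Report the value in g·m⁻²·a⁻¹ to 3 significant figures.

copper: f(T) = -0.080·(T−10) [T>10 °C] = -0.9520
  sulphur-dioxide contribution → 0.741 μm/a
  chloride contribution → 1.397 μm/a
  total first-year rate 2.138 μm/a
Convert to mass loss: 2.138 μm/a × 8.96 g/cm³ = 19.15 g·m⁻²·a⁻¹

r_corr = 19.2 g·m⁻²·a⁻¹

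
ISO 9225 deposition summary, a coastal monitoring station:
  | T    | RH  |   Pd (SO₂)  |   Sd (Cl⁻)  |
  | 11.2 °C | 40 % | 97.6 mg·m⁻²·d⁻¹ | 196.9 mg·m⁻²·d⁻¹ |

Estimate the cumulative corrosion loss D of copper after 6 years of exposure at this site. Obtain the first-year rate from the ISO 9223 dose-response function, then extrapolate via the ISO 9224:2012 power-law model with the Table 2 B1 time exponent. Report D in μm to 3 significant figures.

copper: temperature factor f = -0.080·(1.2) = -0.0960
  Pd branch = 0.0053·Pd^0.26·e^(0.059·RH+f) = 0.1678 μm/a
  Cl⁻ term: 0.01025·196.9^0.27·exp(0.036·40+0.049·11.2) = 0.3118
  r_corr = 0.1678 + 0.3118 = 0.4796 μm/a
ISO 9224: D(t) = r_corr · t^b with b = 0.667 (copper, B1)
  D(6) = 0.4796 × 6^0.667 = 0.4796 × 3.304 = 1.585 μm

D(6) = 1.58 μm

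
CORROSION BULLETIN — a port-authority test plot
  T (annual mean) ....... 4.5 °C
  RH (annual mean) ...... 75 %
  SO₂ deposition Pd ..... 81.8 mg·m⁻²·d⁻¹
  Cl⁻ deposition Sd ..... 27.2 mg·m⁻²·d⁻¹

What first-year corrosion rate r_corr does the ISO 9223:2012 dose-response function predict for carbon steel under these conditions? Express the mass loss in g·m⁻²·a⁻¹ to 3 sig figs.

carbon steel: T≤10 °C ⇒ hinge +0.150·(4.5−10) = -0.8250
  SO₂ term: 1.77·81.8^0.52·exp(0.02·75-0.8250) = 34.34
  Cl⁻ term: 0.102·27.2^0.62·exp(0.033·75+0.04·4.5) = 11.25
  r_corr = 34.34 + 11.25 = 45.58 μm/a
Convert to mass loss: 45.58 μm/a × 7.85 g/cm³ = 357.8 g·m⁻²·a⁻¹

r_corr = 358 g·m⁻²·a⁻¹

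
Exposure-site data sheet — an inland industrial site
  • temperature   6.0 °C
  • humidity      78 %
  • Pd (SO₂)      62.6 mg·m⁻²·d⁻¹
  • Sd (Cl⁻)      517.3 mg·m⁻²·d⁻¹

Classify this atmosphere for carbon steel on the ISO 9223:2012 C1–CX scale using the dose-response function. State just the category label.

C5

carbon steel: temperature factor f = +0.150·(-4.0) = -0.6000
  sulphur-dioxide contribution → 39.73 μm/a
  chloride contribution → 81.89 μm/a
  total first-year rate 121.6 μm/a
122 μm/a falls in (80, 200] for carbon steel → category C5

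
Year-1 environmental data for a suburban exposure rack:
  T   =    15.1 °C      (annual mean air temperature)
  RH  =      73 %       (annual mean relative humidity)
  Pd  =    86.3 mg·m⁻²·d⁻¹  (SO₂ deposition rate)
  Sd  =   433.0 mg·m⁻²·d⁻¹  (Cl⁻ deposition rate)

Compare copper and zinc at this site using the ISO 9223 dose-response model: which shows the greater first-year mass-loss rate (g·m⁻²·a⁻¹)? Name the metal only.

copper: T>10 °C ⇒ hinge -0.080·(15.1−10) = -0.4080
  sulphur-dioxide contribution → 0.8336 μm/a
  chloride contribution → 1.532 μm/a
  ⇒ r_corr(copper) = 2.366 μm/a
  mass loss = 2.366 μm/a × 8.96 g/cm³ = 21.19 g·m⁻²·a⁻¹
zinc: T>10 °C ⇒ hinge -0.071·(15.1−10) = -0.3621
  sulphur-dioxide contribution → 1.835 μm/a
  chloride contribution → 3.605 μm/a
  total first-year rate 5.439 μm/a
  mass loss = 5.439 μm/a × 7.14 g/cm³ = 38.84 g·m⁻²·a⁻¹
Ordering by g·m⁻²·a⁻¹: zinc (38.8) > copper (21.2)

zinc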